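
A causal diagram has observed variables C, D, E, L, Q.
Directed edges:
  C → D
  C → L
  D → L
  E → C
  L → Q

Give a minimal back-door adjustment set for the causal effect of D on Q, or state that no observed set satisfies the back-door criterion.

desc(D)\{D}={L,Q}; candidates ⊆ {C,E}.
size 0: {}; under {} D still reaches {C,E,L,Q} ∋ Q.
{C}: D⊥Q given {C} in G with D→· removed — back-door holds.

D→Q: minimal back-door set {C}.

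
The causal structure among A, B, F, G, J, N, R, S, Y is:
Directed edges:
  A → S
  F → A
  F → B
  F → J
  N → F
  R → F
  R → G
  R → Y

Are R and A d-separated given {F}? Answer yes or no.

Bayes-Ball from R | {F} reaches {G,N,Y}.
A ∉ reach(R|{F}) ⇒ R ⊥ A | {F}.

Yes — R ⊥ A | {F}.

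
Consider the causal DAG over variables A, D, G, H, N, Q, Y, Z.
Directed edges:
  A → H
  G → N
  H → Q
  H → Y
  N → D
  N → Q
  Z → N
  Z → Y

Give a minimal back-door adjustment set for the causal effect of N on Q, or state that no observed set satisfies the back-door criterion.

N→Q: minimal back-door set ∅.

desc(N)\{N}={D,Q}; candidates ⊆ {A,G,H,Y,Z}.
∅: N⊥Q given ∅ in G with N→· removed — back-door holds.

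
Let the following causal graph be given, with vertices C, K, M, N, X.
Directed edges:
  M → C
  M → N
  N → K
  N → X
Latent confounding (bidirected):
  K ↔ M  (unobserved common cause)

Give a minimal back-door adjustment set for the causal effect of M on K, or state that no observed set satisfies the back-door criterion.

M→K: no observed back-door set.

desc(M)\{M}={C,K,N,X}; candidates ⊆ {—}.
M↔K: latent back-door arc(s) into M.
size 0: {}; under {} M still reaches {K} ∋ K.
M↔K cannot be blocked by any observed set — no back-door set.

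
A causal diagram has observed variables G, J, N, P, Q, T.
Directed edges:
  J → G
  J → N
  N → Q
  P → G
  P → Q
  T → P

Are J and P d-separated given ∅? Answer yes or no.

Yes — J ⊥ P | ∅.

Bayes-Ball from J | ∅ reaches {G,N,Q}.
P ∉ reach(J|∅) ⇒ J ⊥ P | ∅.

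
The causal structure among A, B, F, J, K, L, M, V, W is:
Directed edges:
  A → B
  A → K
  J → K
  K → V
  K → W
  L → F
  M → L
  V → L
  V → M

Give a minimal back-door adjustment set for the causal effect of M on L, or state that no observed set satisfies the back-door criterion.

desc(M)\{M}={F,L}; candidates ⊆ {A,B,J,K,V,W}.
size 0: {}; under {} M still reaches {A,B,F,J,K,L,V,W} ∋ L.
{V}: M⊥L given {V} in G with M→· removed — back-door holds.

M→L: minimal back-door set {V}.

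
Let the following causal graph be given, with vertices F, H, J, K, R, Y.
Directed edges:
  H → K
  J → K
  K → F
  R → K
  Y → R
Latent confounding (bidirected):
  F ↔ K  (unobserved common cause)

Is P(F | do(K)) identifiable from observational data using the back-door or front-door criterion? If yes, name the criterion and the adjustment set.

desc(K)\{K}={F}; candidates ⊆ {H,J,R,Y}.
K↔F: latent back-door arc(s) into K.
size 0: {}; under {} K still reaches {F,H,J,R,Y} ∋ F.
size 1: {H}, {J}, {R} …(+1); under {H} K still reaches {F,J,R,Y} ∋ F.
size 2: {H,J}, {H,R}, {H,Y} …(+3); under {H,J} K still reaches {F,R,Y} ∋ F.
K↔F cannot be blocked by any observed set — no back-door set.
No mediator lies on a directed K→…→F path.
Neither criterion identifies P(F|do(K)) in this graph.

P(F|do(K)): not identifiable (no BD/FD set).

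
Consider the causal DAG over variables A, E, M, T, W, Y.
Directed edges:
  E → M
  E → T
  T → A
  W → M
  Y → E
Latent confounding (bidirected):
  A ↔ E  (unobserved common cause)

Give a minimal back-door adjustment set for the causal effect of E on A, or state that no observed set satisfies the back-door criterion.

E→A: no observed back-door set.

desc(E)\{E}={A,M,T}; candidates ⊆ {W,Y}.
E↔A: latent back-door arc(s) into E.
size 0: {}; under {} E still reaches {A,Y} ∋ A.
size 1: {W}, {Y}; under {W} E still reaches {A,Y} ∋ A.
size 2: {W,Y}; under {W,Y} E still reaches {A} ∋ A.
E↔A cannot be blocked by any observed set — no back-door set.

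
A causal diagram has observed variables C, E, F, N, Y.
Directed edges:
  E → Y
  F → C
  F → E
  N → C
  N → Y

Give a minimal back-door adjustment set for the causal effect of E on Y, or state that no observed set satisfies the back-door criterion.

E→Y: minimal back-door set ∅.

desc(E)\{E}={Y}; candidates ⊆ {C,F,N}.
∅: E⊥Y given ∅ in G with E→· removed — back-door holds.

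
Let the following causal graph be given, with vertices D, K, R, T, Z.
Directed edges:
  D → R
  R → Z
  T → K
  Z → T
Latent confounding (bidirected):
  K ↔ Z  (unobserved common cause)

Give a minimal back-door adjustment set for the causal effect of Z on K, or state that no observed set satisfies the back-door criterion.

Z→K: no observed back-door set.

desc(Z)\{Z}={K,T}; candidates ⊆ {D,R}.
Z↔K: latent back-door arc(s) into Z.
size 0: {}; under {} Z still reaches {D,K,R} ∋ K.
size 1: {D}, {R}; under {D} Z still reaches {K,R} ∋ K.
size 2: {D,R}; under {D,R} Z still reaches {K} ∋ K.
Z↔K cannot be blocked by any observed set — no back-door set.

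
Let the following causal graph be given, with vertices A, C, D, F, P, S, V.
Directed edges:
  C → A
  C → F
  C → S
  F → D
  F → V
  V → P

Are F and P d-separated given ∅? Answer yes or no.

Bayes-Ball from F | ∅ reaches {A,C,D,P,S,V}.
P ∈ reach(F|∅) ⇒ F ⊥̸ P | ∅.

No — F and P are d-connected given ∅.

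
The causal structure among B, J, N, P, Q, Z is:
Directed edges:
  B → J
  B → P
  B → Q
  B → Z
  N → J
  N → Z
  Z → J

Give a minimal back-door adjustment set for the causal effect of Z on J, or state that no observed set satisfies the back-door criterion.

Z→J: minimal back-door set {B, N}.

desc(Z)\{Z}={J}; candidates ⊆ {B,N,P,Q}.
size 0: {}; under {} Z still reaches {B,J,N,P,Q} ∋ J.
size 1: {B}, {N}, {P} …(+1); under {B} Z still reaches {J,N} ∋ J.
{B,N}: Z⊥J given {B,N} in G with Z→· removed — back-door holds.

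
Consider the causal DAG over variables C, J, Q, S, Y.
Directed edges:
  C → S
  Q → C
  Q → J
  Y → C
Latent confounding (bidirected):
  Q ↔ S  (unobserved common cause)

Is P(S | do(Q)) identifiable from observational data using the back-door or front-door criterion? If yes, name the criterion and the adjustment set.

P(S|do(Q)): frontdoor, adjust for {C}.

desc(Q)\{Q}={C,J,S}; candidates ⊆ {Y}.
Q↔S: latent back-door arc(s) into Q.
size 0: {}; under {} Q still reaches {S} ∋ S.
size 1: {Y}; under {Y} Q still reaches {S} ∋ S.
Q↔S cannot be blocked by any observed set — no back-door set.
{C}: (i) intercepts every directed Q→S path; (ii) no back-door Q→{C}; (iii) {Q} blocks every back-door {C}→S. Front-door holds.
P(S|do(Q)) = Σ_{C} P(C|Q) Σ_{Q'} P(S|C,Q')P(Q').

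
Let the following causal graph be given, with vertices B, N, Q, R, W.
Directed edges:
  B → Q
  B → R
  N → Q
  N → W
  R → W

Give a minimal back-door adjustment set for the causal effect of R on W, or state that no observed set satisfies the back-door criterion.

desc(R)\{R}={W}; candidates ⊆ {B,N,Q}.
∅: R⊥W given ∅ in G with R→· removed — back-door holds.

R→W: minimal back-door set ∅.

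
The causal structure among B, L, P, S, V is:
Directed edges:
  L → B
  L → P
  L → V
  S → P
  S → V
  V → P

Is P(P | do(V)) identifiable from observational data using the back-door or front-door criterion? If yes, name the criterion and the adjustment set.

P(P|do(V)): backdoor, adjust for {L, S}.

desc(V)\{V}={P}; candidates ⊆ {B,L,S}.
size 0: {}; under {} V still reaches {B,L,P,S} ∋ P.
size 1: {B}, {L}, {S}; under {B} V still reaches {L,P,S} ∋ P.
{L,S}: V⊥P given {L,S} in G with V→· removed — back-door holds.
P(P|do(V)) = Σ_{L,S} P(P|V,L,S)·P(L,S).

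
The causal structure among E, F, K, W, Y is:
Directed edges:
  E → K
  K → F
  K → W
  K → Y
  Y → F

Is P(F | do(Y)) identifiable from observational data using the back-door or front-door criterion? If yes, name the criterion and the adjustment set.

desc(Y)\{Y}={F}; candidates ⊆ {E,K,W}.
size 0: {}; under {} Y still reaches {E,F,K,W} ∋ F.
{K}: Y⊥F given {K} in G with Y→· removed — back-door holds.
P(F|do(Y)) = Σ_{K} P(F|Y,K)·P(K).

P(F|do(Y)): backdoor, adjust for {K}.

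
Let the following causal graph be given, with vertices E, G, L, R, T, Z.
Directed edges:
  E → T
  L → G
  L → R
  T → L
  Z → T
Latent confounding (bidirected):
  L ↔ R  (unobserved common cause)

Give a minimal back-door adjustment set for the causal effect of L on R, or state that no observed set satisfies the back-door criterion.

L→R: no observed back-door set.

desc(L)\{L}={G,R}; candidates ⊆ {E,T,Z}.
L↔R: latent back-door arc(s) into L.
size 0: {}; under {} L still reaches {E,R,T,Z} ∋ R.
size 1: {E}, {T}, {Z}; under {E} L still reaches {R,T,Z} ∋ R.
size 2: {E,T}, {E,Z}, {T,Z}; under {E,T} L still reaches {R} ∋ R.
L↔R cannot be blocked by any observed set — no back-door set.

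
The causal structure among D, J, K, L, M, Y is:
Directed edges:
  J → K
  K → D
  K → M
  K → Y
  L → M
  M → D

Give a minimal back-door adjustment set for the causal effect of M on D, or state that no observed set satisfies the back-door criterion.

desc(M)\{M}={D}; candidates ⊆ {J,K,L,Y}.
size 0: {}; under {} M still reaches {D,J,K,L,Y} ∋ D.
{K}: M⊥D given {K} in G with M→· removed — back-door holds.

M→D: minimal back-door set {K}.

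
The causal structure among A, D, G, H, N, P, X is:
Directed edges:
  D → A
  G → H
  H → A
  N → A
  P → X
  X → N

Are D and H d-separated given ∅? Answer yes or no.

Yes — D ⊥ H | ∅.

Bayes-Ball from D | ∅ reaches {A}.
H ∉ reach(D|∅) ⇒ D ⊥ H | ∅.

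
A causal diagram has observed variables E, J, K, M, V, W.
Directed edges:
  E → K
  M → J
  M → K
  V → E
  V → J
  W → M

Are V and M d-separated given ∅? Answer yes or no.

Yes — V ⊥ M | ∅.

Bayes-Ball from V | ∅ reaches {E,J,K}.
M ∉ reach(V|∅) ⇒ V ⊥ M | ∅.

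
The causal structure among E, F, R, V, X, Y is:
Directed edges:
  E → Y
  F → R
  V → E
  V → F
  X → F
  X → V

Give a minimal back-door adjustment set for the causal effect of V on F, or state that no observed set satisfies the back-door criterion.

V→F: minimal back-door set {X}.

desc(V)\{V}={E,F,R,Y}; candidates ⊆ {X}.
size 0: {}; under {} V still reaches {F,R,X} ∋ F.
{X}: V⊥F given {X} in G with V→· removed — back-door holds.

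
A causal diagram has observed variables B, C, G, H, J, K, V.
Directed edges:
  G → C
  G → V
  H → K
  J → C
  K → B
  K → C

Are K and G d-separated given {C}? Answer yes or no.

No — K and G are d-connected given {C}.

Bayes-Ball from K | {C} reaches {B,G,H,J,V}.
G ∈ reach(K|{C}) ⇒ K ⊥̸ G | {C}.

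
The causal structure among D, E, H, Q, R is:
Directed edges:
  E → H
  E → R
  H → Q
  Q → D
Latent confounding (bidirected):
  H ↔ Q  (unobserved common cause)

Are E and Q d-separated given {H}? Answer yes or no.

No — E and Q are d-connected given {H}.

Bayes-Ball from E | {H} reaches {D,Q,R}.
Q ∈ reach(E|{H}) ⇒ E ⊥̸ Q | {H}.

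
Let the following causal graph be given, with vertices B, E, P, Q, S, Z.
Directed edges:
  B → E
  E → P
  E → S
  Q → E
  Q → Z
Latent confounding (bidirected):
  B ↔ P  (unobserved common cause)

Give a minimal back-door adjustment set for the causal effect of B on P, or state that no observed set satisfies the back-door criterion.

desc(B)\{B}={E,P,S}; candidates ⊆ {Q,Z}.
B↔P: latent back-door arc(s) into B.
size 0: {}; under {} B still reaches {P} ∋ P.
size 1: {Q}, {Z}; under {Q} B still reaches {P} ∋ P.
size 2: {Q,Z}; under {Q,Z} B still reaches {P} ∋ P.
B↔P cannot be blocked by any observed set — no back-door set.

B→P: no observed back-door set.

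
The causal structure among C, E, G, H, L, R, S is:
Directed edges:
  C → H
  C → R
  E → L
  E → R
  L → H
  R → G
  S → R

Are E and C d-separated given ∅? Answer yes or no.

Yes — E ⊥ C | ∅.

Bayes-Ball from E | ∅ reaches {G,H,L,R}.
C ∉ reach(E|∅) ⇒ E ⊥ C | ∅.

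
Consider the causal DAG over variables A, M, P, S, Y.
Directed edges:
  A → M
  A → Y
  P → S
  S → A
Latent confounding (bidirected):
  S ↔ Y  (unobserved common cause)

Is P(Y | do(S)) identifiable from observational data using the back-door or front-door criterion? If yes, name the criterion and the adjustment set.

desc(S)\{S}={A,M,Y}; candidates ⊆ {P}.
S↔Y: latent back-door arc(s) into S.
size 0: {}; under {} S still reaches {P,Y} ∋ Y.
size 1: {P}; under {P} S still reaches {Y} ∋ Y.
S↔Y cannot be blocked by any observed set — no back-door set.
{A}: (i) intercepts every directed S→Y path; (ii) no back-door S→{A}; (iii) {S} blocks every back-door {A}→Y. Front-door holds.
P(Y|do(S)) = Σ_{A} P(A|S) Σ_{S'} P(Y|A,S')P(S').

P(Y|do(S)): frontdoor, adjust for {A}.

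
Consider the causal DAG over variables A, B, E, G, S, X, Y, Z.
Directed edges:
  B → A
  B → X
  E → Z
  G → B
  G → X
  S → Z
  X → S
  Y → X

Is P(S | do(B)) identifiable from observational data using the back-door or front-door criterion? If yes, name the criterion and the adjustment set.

desc(B)\{B}={A,S,X,Z}; candidates ⊆ {E,G,Y}.
size 0: {}; under {} B still reaches {G,S,X,Z} ∋ S.
{G}: B⊥S given {G} in G with B→· removed — back-door holds.
P(S|do(B)) = Σ_{G} P(S|B,G)·P(G).

P(S|do(B)): backdoor, adjust for {G}.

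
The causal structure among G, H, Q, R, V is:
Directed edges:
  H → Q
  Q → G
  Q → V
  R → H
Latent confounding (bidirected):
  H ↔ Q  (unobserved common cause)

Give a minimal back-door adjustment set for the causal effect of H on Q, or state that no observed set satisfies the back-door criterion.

H→Q: no observed back-door set.

desc(H)\{H}={G,Q,V}; candidates ⊆ {R}.
H↔Q: latent back-door arc(s) into H.
size 0: {}; under {} H still reaches {G,Q,R,V} ∋ Q.
size 1: {R}; under {R} H still reaches {G,Q,V} ∋ Q.
H↔Q cannot be blocked by any observed set — no back-door set.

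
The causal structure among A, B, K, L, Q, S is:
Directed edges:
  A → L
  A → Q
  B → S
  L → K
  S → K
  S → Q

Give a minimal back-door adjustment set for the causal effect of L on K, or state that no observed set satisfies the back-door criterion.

desc(L)\{L}={K}; candidates ⊆ {A,B,Q,S}.
∅: L⊥K given ∅ in G with L→· removed — back-door holds.

L→K: minimal back-door set ∅.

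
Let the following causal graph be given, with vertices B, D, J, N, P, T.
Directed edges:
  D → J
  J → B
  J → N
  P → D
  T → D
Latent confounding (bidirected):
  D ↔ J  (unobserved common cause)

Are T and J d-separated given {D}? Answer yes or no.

No — T and J are d-connected given {D}.

Bayes-Ball from T | {D} reaches {B,J,N,P}.
J ∈ reach(T|{D}) ⇒ T ⊥̸ J | {D}.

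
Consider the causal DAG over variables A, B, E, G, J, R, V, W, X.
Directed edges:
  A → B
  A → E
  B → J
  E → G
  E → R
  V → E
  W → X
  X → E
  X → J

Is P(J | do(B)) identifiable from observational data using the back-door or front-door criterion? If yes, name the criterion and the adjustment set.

P(J|do(B)): backdoor, adjust for ∅.

desc(B)\{B}={J}; candidates ⊆ {A,E,G,R,V,W,X}.
∅: B⊥J given ∅ in G with B→· removed — back-door holds.
P(J|do(B)) = P(J|B) — no adjustment needed.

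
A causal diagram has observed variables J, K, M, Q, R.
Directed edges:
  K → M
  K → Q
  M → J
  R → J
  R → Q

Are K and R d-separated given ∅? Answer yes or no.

Bayes-Ball from K | ∅ reaches {J,M,Q}.
R ∉ reach(K|∅) ⇒ K ⊥ R | ∅.

Yes — K ⊥ R | ∅.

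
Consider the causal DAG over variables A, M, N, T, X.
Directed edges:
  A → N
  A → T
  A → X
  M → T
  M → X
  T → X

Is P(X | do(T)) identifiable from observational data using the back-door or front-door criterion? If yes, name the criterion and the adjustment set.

P(X|do(T)): backdoor, adjust for {A, M}.

desc(T)\{T}={X}; candidates ⊆ {A,M,N}.
size 0: {}; under {} T still reaches {A,M,N,X} ∋ X.
size 1: {A}, {M}, {N}; under {A} T still reaches {M,X} ∋ X.
{A,M}: T⊥X given {A,M} in G with T→· removed — back-door holds.
P(X|do(T)) = Σ_{A,M} P(X|T,A,M)·P(A,M).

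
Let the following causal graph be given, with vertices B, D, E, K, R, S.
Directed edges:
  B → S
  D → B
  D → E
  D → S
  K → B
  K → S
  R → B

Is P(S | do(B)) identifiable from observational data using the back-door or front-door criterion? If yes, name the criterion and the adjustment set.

desc(B)\{B}={S}; candidates ⊆ {D,E,K,R}.
size 0: {}; under {} B still reaches {D,E,K,R,S} ∋ S.
size 1: {D}, {E}, {K} …(+1); under {D} B still reaches {K,R,S} ∋ S.
{D,K}: B⊥S given {D,K} in G with B→· removed — back-door holds.
P(S|do(B)) = Σ_{D,K} P(S|B,D,K)·P(D,K).

P(S|do(B)): backdoor, adjust for {D, K}.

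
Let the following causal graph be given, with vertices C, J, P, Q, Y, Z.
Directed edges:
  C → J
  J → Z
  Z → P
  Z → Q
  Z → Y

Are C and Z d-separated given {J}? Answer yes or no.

Bayes-Ball from C | {J} reaches ∅.
Z ∉ reach(C|{J}) ⇒ C ⊥ Z | {J}.

Yes — C ⊥ Z | {J}.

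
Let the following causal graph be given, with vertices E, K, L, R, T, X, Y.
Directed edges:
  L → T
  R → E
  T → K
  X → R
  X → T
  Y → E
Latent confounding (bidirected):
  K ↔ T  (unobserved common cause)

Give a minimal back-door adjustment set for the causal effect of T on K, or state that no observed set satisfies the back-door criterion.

desc(T)\{T}={K}; candidates ⊆ {E,L,R,X,Y}.
T↔K: latent back-door arc(s) into T.
size 0: {}; under {} T still reaches {E,K,L,R,X} ∋ K.
size 1: {E}, {L}, {R} …(+2); under {E} T still reaches {K,L,R,X,Y} ∋ K.
size 2: {E,L}, {E,R}, {E,X} …(+7); under {E,L} T still reaches {K,R,X,Y} ∋ K.
T↔K cannot be blocked by any observed set — no back-door set.

T→K: no observed back-door set.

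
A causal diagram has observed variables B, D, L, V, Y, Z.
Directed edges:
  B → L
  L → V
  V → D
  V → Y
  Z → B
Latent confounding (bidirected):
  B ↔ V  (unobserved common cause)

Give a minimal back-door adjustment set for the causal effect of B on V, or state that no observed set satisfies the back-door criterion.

B→V: no observed back-door set.

desc(B)\{B}={D,L,V,Y}; candidates ⊆ {Z}.
B↔V: latent back-door arc(s) into B.
size 0: {}; under {} B still reaches {D,V,Y,Z} ∋ V.
size 1: {Z}; under {Z} B still reaches {D,V,Y} ∋ V.
B↔V cannot be blocked by any observed set — no back-door set.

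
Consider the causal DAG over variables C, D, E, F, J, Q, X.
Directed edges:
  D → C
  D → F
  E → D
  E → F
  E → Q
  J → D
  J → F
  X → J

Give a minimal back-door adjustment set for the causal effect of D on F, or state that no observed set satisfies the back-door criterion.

D→F: minimal back-door set {E, J}.

desc(D)\{D}={C,F}; candidates ⊆ {E,J,Q,X}.
size 0: {}; under {} D still reaches {E,F,J,Q,X} ∋ F.
size 1: {E}, {J}, {Q} …(+1); under {E} D still reaches {F,J,X} ∋ F.
{E,J}: D⊥F given {E,J} in G with D→· removed — back-door holds.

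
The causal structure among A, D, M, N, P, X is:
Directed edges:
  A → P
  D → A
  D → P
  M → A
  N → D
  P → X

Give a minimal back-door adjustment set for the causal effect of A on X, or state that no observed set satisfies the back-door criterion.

desc(A)\{A}={P,X}; candidates ⊆ {D,M,N}.
size 0: {}; under {} A still reaches {D,M,N,P,X} ∋ X.
{D}: A⊥X given {D} in G with A→· removed — back-door holds.

A→X: minimal back-door set {D}.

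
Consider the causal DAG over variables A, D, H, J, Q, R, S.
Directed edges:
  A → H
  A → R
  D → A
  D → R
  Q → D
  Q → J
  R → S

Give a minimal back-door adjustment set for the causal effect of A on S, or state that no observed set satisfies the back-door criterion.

A→S: minimal back-door set {D}.

desc(A)\{A}={H,R,S}; candidates ⊆ {D,J,Q}.
size 0: {}; under {} A still reaches {D,J,Q,R,S} ∋ S.
{D}: A⊥S given {D} in G with A→· removed — back-door holds.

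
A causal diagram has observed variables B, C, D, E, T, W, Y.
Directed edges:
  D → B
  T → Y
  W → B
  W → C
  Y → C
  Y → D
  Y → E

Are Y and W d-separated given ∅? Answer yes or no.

Bayes-Ball from Y | ∅ reaches {B,C,D,E,T}.
W ∉ reach(Y|∅) ⇒ Y ⊥ W | ∅.

Yes — Y ⊥ W | ∅.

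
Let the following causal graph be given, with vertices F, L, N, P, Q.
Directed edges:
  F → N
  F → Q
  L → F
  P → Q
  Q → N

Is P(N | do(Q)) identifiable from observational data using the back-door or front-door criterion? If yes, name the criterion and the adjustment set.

desc(Q)\{Q}={N}; candidates ⊆ {F,L,P}.
size 0: {}; under {} Q still reaches {F,L,N,P} ∋ N.
{F}: Q⊥N given {F} in G with Q→· removed — back-door holds.
P(N|do(Q)) = Σ_{F} P(N|Q,F)·P(F).

P(N|do(Q)): backdoor, adjust for {F}.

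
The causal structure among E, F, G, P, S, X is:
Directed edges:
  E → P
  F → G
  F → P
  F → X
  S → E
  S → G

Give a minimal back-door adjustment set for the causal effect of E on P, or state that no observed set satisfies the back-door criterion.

E→P: minimal back-door set ∅.

desc(E)\{E}={P}; candidates ⊆ {F,G,S,X}.
∅: E⊥P given ∅ in G with E→· removed — back-door holds.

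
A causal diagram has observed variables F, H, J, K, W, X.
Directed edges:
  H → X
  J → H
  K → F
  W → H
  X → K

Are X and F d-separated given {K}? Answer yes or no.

Bayes-Ball from X | {K} reaches {H,J,W}.
F ∉ reach(X|{K}) ⇒ X ⊥ F | {K}.

Yes — X ⊥ F | {K}.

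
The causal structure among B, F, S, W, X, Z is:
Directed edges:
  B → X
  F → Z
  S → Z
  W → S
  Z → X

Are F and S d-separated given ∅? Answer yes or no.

Yes — F ⊥ S | ∅.

Bayes-Ball from F | ∅ reaches {X,Z}.
S ∉ reach(F|∅) ⇒ F ⊥ S | ∅.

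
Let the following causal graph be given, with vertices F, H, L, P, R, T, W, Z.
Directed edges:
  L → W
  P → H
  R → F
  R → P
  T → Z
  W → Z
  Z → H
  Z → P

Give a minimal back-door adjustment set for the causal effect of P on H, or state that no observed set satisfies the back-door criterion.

desc(P)\{P}={H}; candidates ⊆ {F,L,R,T,W,Z}.
size 0: {}; under {} P still reaches {F,H,L,R,T,W,Z} ∋ H.
{Z}: P⊥H given {Z} in G with P→· removed — back-door holds.

P→H: minimal back-door set {Z}.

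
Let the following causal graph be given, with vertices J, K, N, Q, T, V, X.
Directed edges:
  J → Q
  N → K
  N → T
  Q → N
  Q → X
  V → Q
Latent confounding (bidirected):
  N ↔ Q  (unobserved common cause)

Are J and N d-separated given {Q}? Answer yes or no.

No — J and N are d-connected given {Q}.

Bayes-Ball from J | {Q} reaches {K,N,T,V}.
N ∈ reach(J|{Q}) ⇒ J ⊥̸ N | {Q}.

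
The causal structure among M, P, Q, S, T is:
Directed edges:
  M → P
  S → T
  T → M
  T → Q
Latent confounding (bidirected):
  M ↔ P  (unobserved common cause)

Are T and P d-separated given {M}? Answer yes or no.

No — T and P are d-connected given {M}.

Bayes-Ball from T | {M} reaches {P,Q,S}.
P ∈ reach(T|{M}) ⇒ T ⊥̸ P | {M}.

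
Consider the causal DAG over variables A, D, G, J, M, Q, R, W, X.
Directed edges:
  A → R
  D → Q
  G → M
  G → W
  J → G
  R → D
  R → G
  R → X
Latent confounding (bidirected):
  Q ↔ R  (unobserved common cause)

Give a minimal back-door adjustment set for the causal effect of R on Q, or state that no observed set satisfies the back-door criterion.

desc(R)\{R}={D,G,M,Q,W,X}; candidates ⊆ {A,J}.
R↔Q: latent back-door arc(s) into R.
size 0: {}; under {} R still reaches {A,Q} ∋ Q.
size 1: {A}, {J}; under {A} R still reaches {Q} ∋ Q.
size 2: {A,J}; under {A,J} R still reaches {Q} ∋ Q.
R↔Q cannot be blocked by any observed set — no back-door set.

R→Q: no observed back-door set.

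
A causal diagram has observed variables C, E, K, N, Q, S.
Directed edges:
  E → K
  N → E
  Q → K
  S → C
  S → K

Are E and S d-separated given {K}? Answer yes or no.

No — E and S are d-connected given {K}.

Bayes-Ball from E | {K} reaches {C,N,Q,S}.
S ∈ reach(E|{K}) ⇒ E ⊥̸ S | {K}.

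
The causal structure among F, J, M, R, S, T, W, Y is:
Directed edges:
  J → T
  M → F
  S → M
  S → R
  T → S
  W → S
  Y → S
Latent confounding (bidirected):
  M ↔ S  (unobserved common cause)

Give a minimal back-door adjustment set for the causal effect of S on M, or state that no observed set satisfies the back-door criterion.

desc(S)\{S}={F,M,R}; candidates ⊆ {J,T,W,Y}.
S↔M: latent back-door arc(s) into S.
size 0: {}; under {} S still reaches {F,J,M,T,W,Y} ∋ M.
size 1: {J}, {T}, {W} …(+1); under {J} S still reaches {F,M,T,W,Y} ∋ M.
size 2: {J,T}, {J,W}, {J,Y} …(+3); under {J,T} S still reaches {F,M,W,Y} ∋ M.
S↔M cannot be blocked by any observed set — no back-door set.

S→M: no observed back-door set.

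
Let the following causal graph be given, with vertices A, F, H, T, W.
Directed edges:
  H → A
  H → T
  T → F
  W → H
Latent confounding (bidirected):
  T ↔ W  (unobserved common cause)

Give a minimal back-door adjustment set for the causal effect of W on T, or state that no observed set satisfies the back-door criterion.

W→T: no observed back-door set.

desc(W)\{W}={A,F,H,T}; candidates ⊆ {—}.
W↔T: latent back-door arc(s) into W.
size 0: {}; under {} W still reaches {F,T} ∋ T.
W↔T cannot be blocked by any observed set — no back-door set.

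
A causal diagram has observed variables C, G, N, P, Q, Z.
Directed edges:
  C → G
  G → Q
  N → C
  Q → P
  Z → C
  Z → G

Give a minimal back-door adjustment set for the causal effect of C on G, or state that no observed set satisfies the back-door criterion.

desc(C)\{C}={G,P,Q}; candidates ⊆ {N,Z}.
size 0: {}; under {} C still reaches {G,N,P,Q,Z} ∋ G.
{Z}: C⊥G given {Z} in G with C→· removed — back-door holds.

C→G: minimal back-door set {Z}.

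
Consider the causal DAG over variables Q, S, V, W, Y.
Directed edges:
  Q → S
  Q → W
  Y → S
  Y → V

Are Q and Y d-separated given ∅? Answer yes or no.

Bayes-Ball from Q | ∅ reaches {S,W}.
Y ∉ reach(Q|∅) ⇒ Q ⊥ Y | ∅.

Yes — Q ⊥ Y | ∅.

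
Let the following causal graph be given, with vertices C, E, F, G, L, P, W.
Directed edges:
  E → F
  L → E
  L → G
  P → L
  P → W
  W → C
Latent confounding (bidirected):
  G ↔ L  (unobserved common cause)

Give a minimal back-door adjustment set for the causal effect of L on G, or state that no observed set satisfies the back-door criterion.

L→G: no observed back-door set.

desc(L)\{L}={E,F,G}; candidates ⊆ {C,P,W}.
L↔G: latent back-door arc(s) into L.
size 0: {}; under {} L still reaches {C,G,P,W} ∋ G.
size 1: {C}, {P}, {W}; under {C} L still reaches {G,P,W} ∋ G.
size 2: {C,P}, {C,W}, {P,W}; under {C,P} L still reaches {G} ∋ G.
L↔G cannot be blocked by any observed set — no back-door set.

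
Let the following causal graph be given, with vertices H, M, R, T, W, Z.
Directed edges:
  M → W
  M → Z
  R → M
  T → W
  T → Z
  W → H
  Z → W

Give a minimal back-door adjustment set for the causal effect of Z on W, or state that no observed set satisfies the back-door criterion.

desc(Z)\{Z}={H,W}; candidates ⊆ {M,R,T}.
size 0: {}; under {} Z still reaches {H,M,R,T,W} ∋ W.
size 1: {M}, {R}, {T}; under {M} Z still reaches {H,T,W} ∋ W.
{M,T}: Z⊥W given {M,T} in G with Z→· removed — back-door holds.

Z→W: minimal back-door set {M, T}.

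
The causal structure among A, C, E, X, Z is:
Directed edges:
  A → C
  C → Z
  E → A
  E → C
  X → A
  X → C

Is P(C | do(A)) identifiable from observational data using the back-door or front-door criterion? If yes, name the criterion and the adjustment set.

desc(A)\{A}={C,Z}; candidates ⊆ {E,X}.
size 0: {}; under {} A still reaches {C,E,X,Z} ∋ C.
size 1: {E}, {X}; under {E} A still reaches {C,X,Z} ∋ C.
{E,X}: A⊥C given {E,X} in G with A→· removed — back-door holds.
P(C|do(A)) = Σ_{E,X} P(C|A,E,X)·P(E,X).

P(C|do(A)): backdoor, adjust for {E, X}.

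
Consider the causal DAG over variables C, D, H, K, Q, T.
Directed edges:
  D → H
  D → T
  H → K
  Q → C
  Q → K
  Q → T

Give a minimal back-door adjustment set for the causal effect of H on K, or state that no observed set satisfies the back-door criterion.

desc(H)\{H}={K}; candidates ⊆ {C,D,Q,T}.
∅: H⊥K given ∅ in G with H→· removed — back-door holds.

H→K: minimal back-door set ∅.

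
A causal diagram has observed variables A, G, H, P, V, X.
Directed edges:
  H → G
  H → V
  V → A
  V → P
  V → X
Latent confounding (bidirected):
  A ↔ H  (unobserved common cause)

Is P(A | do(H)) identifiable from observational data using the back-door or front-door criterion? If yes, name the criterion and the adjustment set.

desc(H)\{H}={A,G,P,V,X}; candidates ⊆ {—}.
H↔A: latent back-door arc(s) into H.
size 0: {}; under {} H still reaches {A} ∋ A.
H↔A cannot be blocked by any observed set — no back-door set.
{V}: (i) intercepts every directed H→A path; (ii) no back-door H→{V}; (iii) {H} blocks every back-door {V}→A. Front-door holds.
P(A|do(H)) = Σ_{V} P(V|H) Σ_{H'} P(A|V,H')P(H').

P(A|do(H)): frontdoor, adjust for {V}.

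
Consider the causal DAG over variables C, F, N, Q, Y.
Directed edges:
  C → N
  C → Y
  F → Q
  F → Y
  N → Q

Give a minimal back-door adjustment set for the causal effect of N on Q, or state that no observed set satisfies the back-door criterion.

desc(N)\{N}={Q}; candidates ⊆ {C,F,Y}.
∅: N⊥Q given ∅ in G with N→· removed — back-door holds.

N→Q: minimal back-door set ∅.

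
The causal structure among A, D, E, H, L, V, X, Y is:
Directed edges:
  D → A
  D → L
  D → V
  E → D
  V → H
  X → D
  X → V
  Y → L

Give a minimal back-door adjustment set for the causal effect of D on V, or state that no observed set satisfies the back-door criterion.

desc(D)\{D}={A,H,L,V}; candidates ⊆ {E,X,Y}.
size 0: {}; under {} D still reaches {E,H,V,X} ∋ V.
{X}: D⊥V given {X} in G with D→· removed — back-door holds.

D→V: minimal back-door set {X}.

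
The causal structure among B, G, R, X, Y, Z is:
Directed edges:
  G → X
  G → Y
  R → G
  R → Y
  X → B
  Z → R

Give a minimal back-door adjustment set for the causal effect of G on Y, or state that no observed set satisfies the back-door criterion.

G→Y: minimal back-door set {R}.

desc(G)\{G}={B,X,Y}; candidates ⊆ {R,Z}.
size 0: {}; under {} G still reaches {R,Y,Z} ∋ Y.
{R}: G⊥Y given {R} in G with G→· removed — back-door holds.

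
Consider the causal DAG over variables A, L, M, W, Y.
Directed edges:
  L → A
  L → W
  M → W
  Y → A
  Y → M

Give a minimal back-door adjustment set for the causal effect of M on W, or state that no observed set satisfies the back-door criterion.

desc(M)\{M}={W}; candidates ⊆ {A,L,Y}.
∅: M⊥W given ∅ in G with M→· removed — back-door holds.

M→W: minimal back-door set ∅.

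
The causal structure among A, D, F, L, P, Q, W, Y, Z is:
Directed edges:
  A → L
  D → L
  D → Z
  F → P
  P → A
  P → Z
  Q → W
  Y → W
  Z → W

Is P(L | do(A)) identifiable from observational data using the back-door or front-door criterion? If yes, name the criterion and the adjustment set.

desc(A)\{A}={L}; candidates ⊆ {D,F,P,Q,W,Y,Z}.
∅: A⊥L given ∅ in G with A→· removed — back-door holds.
P(L|do(A)) = P(L|A) — no adjustment needed.

P(L|do(A)): backdoor, adjust for ∅.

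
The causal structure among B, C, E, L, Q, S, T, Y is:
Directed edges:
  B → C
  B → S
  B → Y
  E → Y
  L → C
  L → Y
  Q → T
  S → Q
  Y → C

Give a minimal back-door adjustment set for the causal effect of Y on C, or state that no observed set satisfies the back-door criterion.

desc(Y)\{Y}={C}; candidates ⊆ {B,E,L,Q,S,T}.
size 0: {}; under {} Y still reaches {B,C,E,L,Q,S,T} ∋ C.
size 1: {B}, {E}, {L} …(+3); under {B} Y still reaches {C,E,L} ∋ C.
{B,L}: Y⊥C given {B,L} in G with Y→· removed — back-door holds.

Y→C: minimal back-door set {B, L}.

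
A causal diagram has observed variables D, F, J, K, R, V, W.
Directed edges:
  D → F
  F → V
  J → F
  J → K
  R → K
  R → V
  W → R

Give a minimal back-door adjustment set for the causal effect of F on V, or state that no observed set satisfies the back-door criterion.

desc(F)\{F}={V}; candidates ⊆ {D,J,K,R,W}.
∅: F⊥V given ∅ in G with F→· removed — back-door holds.

F→V: minimal back-door set ∅.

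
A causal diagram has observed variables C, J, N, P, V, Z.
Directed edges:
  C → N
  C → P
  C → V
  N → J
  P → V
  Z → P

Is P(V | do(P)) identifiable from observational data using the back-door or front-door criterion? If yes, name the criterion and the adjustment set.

P(V|do(P)): backdoor, adjust for {C}.

desc(P)\{P}={V}; candidates ⊆ {C,J,N,Z}.
size 0: {}; under {} P still reaches {C,J,N,V,Z} ∋ V.
{C}: P⊥V given {C} in G with P→· removed — back-door holds.
P(V|do(P)) = Σ_{C} P(V|P,C)·P(C).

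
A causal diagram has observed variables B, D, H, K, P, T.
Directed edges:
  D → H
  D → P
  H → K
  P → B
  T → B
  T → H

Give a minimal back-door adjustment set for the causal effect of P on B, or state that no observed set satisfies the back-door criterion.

desc(P)\{P}={B}; candidates ⊆ {D,H,K,T}.
∅: P⊥B given ∅ in G with P→· removed — back-door holds.

P→B: minimal back-door set ∅.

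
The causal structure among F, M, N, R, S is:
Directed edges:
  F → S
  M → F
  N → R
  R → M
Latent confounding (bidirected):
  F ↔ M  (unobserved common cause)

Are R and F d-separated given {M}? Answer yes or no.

Bayes-Ball from R | {M} reaches {F,N,S}.
F ∈ reach(R|{M}) ⇒ R ⊥̸ F | {M}.

No — R and F are d-connected given {M}.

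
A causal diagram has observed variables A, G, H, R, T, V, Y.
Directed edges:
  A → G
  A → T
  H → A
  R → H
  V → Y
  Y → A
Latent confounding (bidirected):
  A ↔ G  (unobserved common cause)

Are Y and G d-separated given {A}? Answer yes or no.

No — Y and G are d-connected given {A}.

Bayes-Ball from Y | {A} reaches {G,H,R,V}.
G ∈ reach(Y|{A}) ⇒ Y ⊥̸ G | {A}.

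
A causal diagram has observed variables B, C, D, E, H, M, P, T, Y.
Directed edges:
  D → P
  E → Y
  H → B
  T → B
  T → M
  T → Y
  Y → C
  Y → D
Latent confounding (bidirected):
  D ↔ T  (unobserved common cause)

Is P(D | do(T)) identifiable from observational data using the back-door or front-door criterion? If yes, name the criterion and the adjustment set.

desc(T)\{T}={B,C,D,M,P,Y}; candidates ⊆ {E,H}.
T↔D: latent back-door arc(s) into T.
size 0: {}; under {} T still reaches {D,P} ∋ D.
size 1: {E}, {H}; under {E} T still reaches {D,P} ∋ D.
size 2: {E,H}; under {E,H} T still reaches {D,P} ∋ D.
T↔D cannot be blocked by any observed set — no back-door set.
{Y}: (i) intercepts every directed T→D path; (ii) no back-door T→{Y}; (iii) {T} blocks every back-door {Y}→D. Front-door holds.
P(D|do(T)) = Σ_{Y} P(Y|T) Σ_{T'} P(D|Y,T')P(T').

P(D|do(T)): frontdoor, adjust for {Y}.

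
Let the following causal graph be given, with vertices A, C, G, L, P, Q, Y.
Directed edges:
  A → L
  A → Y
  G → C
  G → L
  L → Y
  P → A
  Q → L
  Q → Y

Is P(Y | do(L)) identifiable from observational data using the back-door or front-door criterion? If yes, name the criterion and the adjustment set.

desc(L)\{L}={Y}; candidates ⊆ {A,C,G,P,Q}.
size 0: {}; under {} L still reaches {A,C,G,P,Q,Y} ∋ Y.
size 1: {A}, {C}, {G} …(+2); under {A} L still reaches {C,G,Q,Y} ∋ Y.
{A,Q}: L⊥Y given {A,Q} in G with L→· removed — back-door holds.
P(Y|do(L)) = Σ_{A,Q} P(Y|L,A,Q)·P(A,Q).

P(Y|do(L)): backdoor, adjust for {A, Q}.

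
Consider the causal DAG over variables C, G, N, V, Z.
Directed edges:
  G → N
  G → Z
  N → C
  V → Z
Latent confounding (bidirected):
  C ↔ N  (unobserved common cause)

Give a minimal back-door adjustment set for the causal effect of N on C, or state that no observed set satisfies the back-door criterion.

desc(N)\{N}={C}; candidates ⊆ {G,V,Z}.
N↔C: latent back-door arc(s) into N.
size 0: {}; under {} N still reaches {C,G,Z} ∋ C.
size 1: {G}, {V}, {Z}; under {G} N still reaches {C} ∋ C.
size 2: {G,V}, {G,Z}, {V,Z}; under {G,V} N still reaches {C} ∋ C.
N↔C cannot be blocked by any observed set — no back-door set.

N→C: no observed back-door set.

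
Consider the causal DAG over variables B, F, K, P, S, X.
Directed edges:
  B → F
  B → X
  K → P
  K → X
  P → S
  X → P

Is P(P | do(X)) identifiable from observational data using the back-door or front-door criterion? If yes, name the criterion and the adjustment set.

P(P|do(X)): backdoor, adjust for {K}.

desc(X)\{X}={P,S}; candidates ⊆ {B,F,K}.
size 0: {}; under {} X still reaches {B,F,K,P,S} ∋ P.
{K}: X⊥P given {K} in G with X→· removed — back-door holds.
P(P|do(X)) = Σ_{K} P(P|X,K)·P(K).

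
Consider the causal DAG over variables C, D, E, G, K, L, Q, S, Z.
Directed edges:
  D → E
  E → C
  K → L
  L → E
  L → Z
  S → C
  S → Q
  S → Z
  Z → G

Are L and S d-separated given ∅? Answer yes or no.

Yes — L ⊥ S | ∅.

Bayes-Ball from L | ∅ reaches {C,E,G,K,Z}.
S ∉ reach(L|∅) ⇒ L ⊥ S | ∅.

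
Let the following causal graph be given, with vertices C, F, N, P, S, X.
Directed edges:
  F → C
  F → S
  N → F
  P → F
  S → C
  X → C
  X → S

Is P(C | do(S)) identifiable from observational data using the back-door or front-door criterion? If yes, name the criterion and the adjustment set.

desc(S)\{S}={C}; candidates ⊆ {F,N,P,X}.
size 0: {}; under {} S still reaches {C,F,N,P,X} ∋ C.
size 1: {F}, {N}, {P} …(+1); under {F} S still reaches {C,X} ∋ C.
{F,X}: S⊥C given {F,X} in G with S→· removed — back-door holds.
P(C|do(S)) = Σ_{F,X} P(C|S,F,X)·P(F,X).

P(C|do(S)): backdoor, adjust for {F, X}.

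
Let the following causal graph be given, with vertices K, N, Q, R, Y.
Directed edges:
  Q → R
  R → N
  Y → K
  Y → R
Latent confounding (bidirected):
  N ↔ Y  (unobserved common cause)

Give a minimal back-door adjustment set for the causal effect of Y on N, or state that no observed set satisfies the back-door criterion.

Y→N: no observed back-door set.

desc(Y)\{Y}={K,N,R}; candidates ⊆ {Q}.
Y↔N: latent back-door arc(s) into Y.
size 0: {}; under {} Y still reaches {N} ∋ N.
size 1: {Q}; under {Q} Y still reaches {N} ∋ N.
Y↔N cannot be blocked by any observed set — no back-door set.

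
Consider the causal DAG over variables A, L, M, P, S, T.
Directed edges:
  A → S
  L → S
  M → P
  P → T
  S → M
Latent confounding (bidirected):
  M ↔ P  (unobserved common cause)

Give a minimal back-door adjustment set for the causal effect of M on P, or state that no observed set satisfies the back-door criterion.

M→P: no observed back-door set.

desc(M)\{M}={P,T}; candidates ⊆ {A,L,S}.
M↔P: latent back-door arc(s) into M.
size 0: {}; under {} M still reaches {A,L,P,S,T} ∋ P.
size 1: {A}, {L}, {S}; under {A} M still reaches {L,P,S,T} ∋ P.
size 2: {A,L}, {A,S}, {L,S}; under {A,L} M still reaches {P,S,T} ∋ P.
M↔P cannot be blocked by any observed set — no back-door set.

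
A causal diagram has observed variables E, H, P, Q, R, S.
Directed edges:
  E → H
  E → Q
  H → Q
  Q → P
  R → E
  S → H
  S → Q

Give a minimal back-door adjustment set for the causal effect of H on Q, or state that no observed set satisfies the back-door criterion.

desc(H)\{H}={P,Q}; candidates ⊆ {E,R,S}.
size 0: {}; under {} H still reaches {E,P,Q,R,S} ∋ Q.
size 1: {E}, {R}, {S}; under {E} H still reaches {P,Q,S} ∋ Q.
{E,S}: H⊥Q given {E,S} in G with H→· removed — back-door holds.

H→Q: minimal back-door set {E, S}.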